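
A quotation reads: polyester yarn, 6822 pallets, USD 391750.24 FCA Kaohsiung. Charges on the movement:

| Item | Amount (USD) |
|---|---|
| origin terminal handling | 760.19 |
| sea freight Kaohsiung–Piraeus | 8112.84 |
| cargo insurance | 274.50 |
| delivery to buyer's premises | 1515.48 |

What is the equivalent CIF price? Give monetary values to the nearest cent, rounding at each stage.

CIF price: USD 400897.77

Not relevant to the conversion: delivery — on the buyer under both terms; not part of either seller's price.
From FCA to CIF, the seller additionally bears: origin terminal, freight, insurance.
CIF price = 391750.24 + 760.19 + 8112.84 + 274.50 = 400897.77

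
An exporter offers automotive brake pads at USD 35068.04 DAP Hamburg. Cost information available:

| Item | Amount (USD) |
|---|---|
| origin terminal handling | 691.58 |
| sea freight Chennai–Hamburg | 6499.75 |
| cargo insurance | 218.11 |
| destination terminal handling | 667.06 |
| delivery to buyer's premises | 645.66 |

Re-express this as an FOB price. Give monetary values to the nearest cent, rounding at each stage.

FOB price: USD 27037.46

Not relevant to the conversion: origin terminal — on the seller under both DAP and FOB; already in the DAP price and stays in the FOB price.
From DAP to FOB, the seller no longer bears: freight, insurance, destination terminal, delivery.
FOB price = 35068.04 − 6499.75 − 218.11 − 667.06 − 645.66 = 27037.46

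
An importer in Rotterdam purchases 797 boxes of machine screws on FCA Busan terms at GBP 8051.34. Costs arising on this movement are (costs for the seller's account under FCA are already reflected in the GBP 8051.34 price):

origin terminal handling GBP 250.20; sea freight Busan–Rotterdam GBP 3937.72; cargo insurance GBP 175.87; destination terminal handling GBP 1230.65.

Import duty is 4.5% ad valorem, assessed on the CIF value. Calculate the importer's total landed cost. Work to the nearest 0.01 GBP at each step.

Total landed cost: GBP 14204.46

FCA: the seller delivers export-cleared goods to the carrier; the buyer bears costs from that point.
CIF value = FCA price + origin terminal + freight + insurance = 8051.34 + 250.20 + 3937.72 + 175.87 = 12415.13
Import duty = 12415.13 × 4.5% = 558.68
Buyer bears: origin terminal 250.20 + freight 3937.72 + insurance 175.87 + destination terminal 1230.65 + duty 558.68 = 6153.12
Landed cost = invoice 8051.34 + 6153.12 = 14204.46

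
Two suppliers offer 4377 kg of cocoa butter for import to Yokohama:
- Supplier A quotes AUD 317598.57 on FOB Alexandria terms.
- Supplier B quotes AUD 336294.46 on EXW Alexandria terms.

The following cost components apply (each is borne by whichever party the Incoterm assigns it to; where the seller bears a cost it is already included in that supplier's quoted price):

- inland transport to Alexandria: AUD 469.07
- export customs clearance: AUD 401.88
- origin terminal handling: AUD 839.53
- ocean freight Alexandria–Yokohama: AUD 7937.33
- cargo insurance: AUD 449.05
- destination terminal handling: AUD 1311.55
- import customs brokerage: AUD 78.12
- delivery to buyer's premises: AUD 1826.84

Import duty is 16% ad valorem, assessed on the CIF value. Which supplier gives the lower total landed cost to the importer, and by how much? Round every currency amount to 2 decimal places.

Supplier A is cheaper by AUD 23671.39

Supplier A (FOB):
CIF value = FOB price + freight + insurance = 317598.57 + 7937.33 + 449.05 = 325984.95
Import duty = 325984.95 × 16% = 52157.59
Buyer bears (A): 7937.33 + 449.05 + 1311.55 + 78.12 + 1826.84 = 11602.89
Landed cost (A) = invoice 317598.57 + 11602.89 + duty 52157.59 = 381359.05
Supplier B (EXW):
CIF value = EXW price + inland to port + export clearance + origin terminal + freight + insurance = 336294.46 + 469.07 + 401.88 + 839.53 + 7937.33 + 449.05 = 346391.32
Import duty = 346391.32 × 16% = 55422.61
Buyer bears (B): 469.07 + 401.88 + 839.53 + 7937.33 + 449.05 + 1311.55 + 78.12 + 1826.84 = 13313.37
Landed cost (B) = invoice 336294.46 + 13313.37 + duty 55422.61 = 405030.44
Difference = |381359.05 − 405030.44| = 23671.39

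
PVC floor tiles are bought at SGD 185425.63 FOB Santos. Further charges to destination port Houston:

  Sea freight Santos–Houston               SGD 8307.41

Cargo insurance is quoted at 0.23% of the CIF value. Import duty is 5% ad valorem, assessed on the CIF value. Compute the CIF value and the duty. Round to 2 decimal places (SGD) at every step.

CIF value: SGD 194179.65; import duty: SGD 9708.98

Let C be the CIF value. C = FOB price + freight + 0.23% × C
C − 0.23% × C = 185425.63 + 8307.41
0.9977 × C = 193733.04
C = 193733.04 / 0.9977 = 194179.65
Insurance premium = 0.23% × 194179.65 = 446.61
Import duty = 194179.65 × 5% = 9708.98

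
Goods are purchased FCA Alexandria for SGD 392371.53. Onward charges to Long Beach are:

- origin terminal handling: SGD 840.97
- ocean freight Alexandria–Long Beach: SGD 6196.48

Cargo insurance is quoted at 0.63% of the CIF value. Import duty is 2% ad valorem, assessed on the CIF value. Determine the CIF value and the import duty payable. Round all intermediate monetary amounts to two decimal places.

CIF value: SGD 401941.21; import duty: SGD 8038.82

Let C be the CIF value. C = FCA price + pre-shipment costs + freight + 0.63% × C
C − 0.63% × C = 392371.53 + 840.97 + 6196.48
0.9937 × C = 399408.98
C = 399408.98 / 0.9937 = 401941.21
Insurance premium = 0.63% × 401941.21 = 2532.23
Import duty = 401941.21 × 2% = 8038.82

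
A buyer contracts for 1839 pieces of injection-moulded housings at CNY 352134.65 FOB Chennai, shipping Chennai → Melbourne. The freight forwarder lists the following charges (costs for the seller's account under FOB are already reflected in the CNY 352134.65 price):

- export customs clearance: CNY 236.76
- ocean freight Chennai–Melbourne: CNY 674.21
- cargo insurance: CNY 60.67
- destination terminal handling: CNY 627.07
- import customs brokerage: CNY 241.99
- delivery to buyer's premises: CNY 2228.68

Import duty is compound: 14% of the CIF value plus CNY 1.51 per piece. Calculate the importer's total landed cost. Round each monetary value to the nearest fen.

FOB: the seller bears costs until goods are on board at the origin port; the buyer bears freight, insurance and all costs thereafter.
Already in the invoice (seller's account under FOB): export clearance — exclude.
CIF value = FOB price + freight + insurance = 352134.65 + 674.21 + 60.67 = 352869.53
Ad valorem component: 352869.53 × 14% = 49401.73
Specific component: 1839 × 1.51 = 2776.89
Import duty = 49401.73 + 2776.89 = 52178.62
Buyer bears: freight 674.21 + insurance 60.67 + destination terminal 627.07 + brokerage 241.99 + delivery 2228.68 + duty 52178.62 = 56011.24
Landed cost = invoice 352134.65 + 56011.24 = 408145.89

Total landed cost: CNY 408145.89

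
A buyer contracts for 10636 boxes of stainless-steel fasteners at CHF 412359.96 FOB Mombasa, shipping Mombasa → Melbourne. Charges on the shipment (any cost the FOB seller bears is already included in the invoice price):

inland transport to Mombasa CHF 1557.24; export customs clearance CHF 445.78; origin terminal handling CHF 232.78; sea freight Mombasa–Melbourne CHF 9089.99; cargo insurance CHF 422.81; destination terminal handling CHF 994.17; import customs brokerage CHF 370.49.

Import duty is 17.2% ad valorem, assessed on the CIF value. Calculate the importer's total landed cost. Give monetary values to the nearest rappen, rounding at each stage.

Total landed cost: CHF 495799.53

FOB: the seller bears costs until goods are on board at the origin port; the buyer bears freight, insurance and all costs thereafter.
Already in the invoice (seller's account under FOB): inland to port, export clearance, origin terminal — exclude.
CIF value = FOB price + freight + insurance = 412359.96 + 9089.99 + 422.81 = 421872.76
Import duty = 421872.76 × 17.2% = 72562.11
Buyer bears: freight 9089.99 + insurance 422.81 + destination terminal 994.17 + brokerage 370.49 + duty 72562.11 = 83439.57
Landed cost = invoice 412359.96 + 83439.57 = 495799.53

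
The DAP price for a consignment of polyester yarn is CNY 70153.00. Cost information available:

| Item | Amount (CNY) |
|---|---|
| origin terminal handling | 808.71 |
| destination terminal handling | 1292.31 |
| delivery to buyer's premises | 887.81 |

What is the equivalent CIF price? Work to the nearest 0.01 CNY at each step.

Not relevant to the conversion: origin terminal — on the seller under both DAP and CIF; already in the DAP price and stays in the CIF price.
From DAP to CIF, the seller no longer bears: destination terminal, delivery.
CIF price = 70153.00 − 1292.31 − 887.81 = 67972.88

CIF price: CNY 67972.88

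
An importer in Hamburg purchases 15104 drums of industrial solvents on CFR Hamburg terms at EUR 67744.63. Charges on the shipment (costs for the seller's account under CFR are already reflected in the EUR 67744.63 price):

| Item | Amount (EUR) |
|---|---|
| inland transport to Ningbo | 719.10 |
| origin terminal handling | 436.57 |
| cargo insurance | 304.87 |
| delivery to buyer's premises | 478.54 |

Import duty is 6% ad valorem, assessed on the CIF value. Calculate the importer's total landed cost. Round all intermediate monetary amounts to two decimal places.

Total landed cost: EUR 72611.01

CFR: the seller pays costs through ocean freight to the destination port, but not insurance.
Already in the invoice (seller's account under CFR): inland to port, origin terminal — exclude.
CIF value = CFR price + insurance = 67744.63 + 304.87 = 68049.50
Import duty = 68049.50 × 6% = 4082.97
Buyer bears: insurance 304.87 + delivery 478.54 + duty 4082.97 = 4866.38
Landed cost = invoice 67744.63 + 4866.38 = 72611.01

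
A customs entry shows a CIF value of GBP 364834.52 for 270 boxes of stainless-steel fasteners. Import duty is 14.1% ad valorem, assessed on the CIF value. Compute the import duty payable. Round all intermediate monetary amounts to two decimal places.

Import duty = 364834.52 × 14.1% = 51441.67

Import duty: GBP 51441.67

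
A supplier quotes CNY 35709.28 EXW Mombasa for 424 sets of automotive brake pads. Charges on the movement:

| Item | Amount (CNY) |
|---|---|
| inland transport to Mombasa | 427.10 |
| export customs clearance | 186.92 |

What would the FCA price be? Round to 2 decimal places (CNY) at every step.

From EXW to FCA, the seller additionally bears: inland to port, export clearance.
FCA price = 35709.28 + 427.10 + 186.92 = 36323.30

FCA price: CNY 36323.30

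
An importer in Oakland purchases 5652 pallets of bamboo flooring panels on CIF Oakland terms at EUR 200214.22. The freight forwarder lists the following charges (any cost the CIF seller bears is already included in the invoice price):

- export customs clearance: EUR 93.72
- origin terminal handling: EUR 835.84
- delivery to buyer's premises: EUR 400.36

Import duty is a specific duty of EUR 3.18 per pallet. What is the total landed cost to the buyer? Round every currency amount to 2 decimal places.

CIF: the seller pays costs through ocean freight and marine insurance to the destination port.
Already in the invoice (seller's account under CIF): export clearance, origin terminal — exclude.
The CIF price already equals the CIF value: 200214.22
Import duty = 5652 × 3.18 = 17973.36
Buyer bears: delivery 400.36 + duty 17973.36 = 18373.72
Landed cost = invoice 200214.22 + 18373.72 = 218587.94

Total landed cost: EUR 218587.94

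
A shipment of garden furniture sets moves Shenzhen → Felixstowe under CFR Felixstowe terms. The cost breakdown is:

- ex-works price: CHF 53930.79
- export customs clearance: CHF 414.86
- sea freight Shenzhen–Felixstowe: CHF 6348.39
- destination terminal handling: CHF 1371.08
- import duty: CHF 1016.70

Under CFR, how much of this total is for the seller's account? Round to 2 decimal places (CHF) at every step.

CFR: the seller pays costs through ocean freight to the destination port, but not insurance.
Seller's account: goods 53930.79 + export clearance 414.86 + freight 6348.39 = 60694.04
Buyer's account: destination terminal 1371.08 + duty 1016.70 = 2387.78

Seller's account: CHF 60694.04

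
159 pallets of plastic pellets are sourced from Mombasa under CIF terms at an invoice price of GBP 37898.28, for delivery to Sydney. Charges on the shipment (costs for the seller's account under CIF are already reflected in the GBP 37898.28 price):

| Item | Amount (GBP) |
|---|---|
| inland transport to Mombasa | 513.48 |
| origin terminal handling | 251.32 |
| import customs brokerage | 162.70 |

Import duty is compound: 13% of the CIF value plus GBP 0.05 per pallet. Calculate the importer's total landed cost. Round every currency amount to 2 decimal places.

Total landed cost: GBP 42995.71

CIF: the seller pays costs through ocean freight and marine insurance to the destination port.
Already in the invoice (seller's account under CIF): inland to port, origin terminal — exclude.
The CIF price already equals the CIF value: 37898.28
Ad valorem component: 37898.28 × 13% = 4926.78
Specific component: 159 × 0.05 = 7.95
Import duty = 4926.78 + 7.95 = 4934.73
Buyer bears: brokerage 162.70 + duty 4934.73 = 5097.43
Landed cost = invoice 37898.28 + 5097.43 = 42995.71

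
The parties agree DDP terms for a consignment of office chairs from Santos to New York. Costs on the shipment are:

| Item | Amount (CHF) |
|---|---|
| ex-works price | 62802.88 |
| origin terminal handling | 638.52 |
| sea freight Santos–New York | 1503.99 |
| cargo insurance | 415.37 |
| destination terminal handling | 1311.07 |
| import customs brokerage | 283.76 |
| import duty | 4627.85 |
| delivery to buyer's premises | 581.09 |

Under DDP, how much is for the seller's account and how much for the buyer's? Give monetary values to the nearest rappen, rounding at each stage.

DDP: the seller bears all costs including import duty.
Seller's account: goods 62802.88 + origin terminal 638.52 + freight 1503.99 + insurance 415.37 + destination terminal 1311.07 + brokerage 283.76 + duty 4627.85 + delivery 581.09 = 72164.53
Buyer's account: 0.00

Seller: CHF 72164.53; buyer: CHF 0.00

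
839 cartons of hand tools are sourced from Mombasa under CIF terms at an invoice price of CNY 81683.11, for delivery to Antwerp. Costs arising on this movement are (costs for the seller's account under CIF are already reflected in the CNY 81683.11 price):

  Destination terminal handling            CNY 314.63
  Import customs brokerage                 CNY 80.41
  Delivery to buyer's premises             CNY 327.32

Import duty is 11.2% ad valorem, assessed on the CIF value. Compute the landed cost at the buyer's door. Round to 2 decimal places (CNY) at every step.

Total landed cost: CNY 91553.98

CIF: the seller pays costs through ocean freight and marine insurance to the destination port.
The CIF price already equals the CIF value: 81683.11
Import duty = 81683.11 × 11.2% = 9148.51
Buyer bears: destination terminal 314.63 + brokerage 80.41 + delivery 327.32 + duty 9148.51 = 9870.87
Landed cost = invoice 81683.11 + 9870.87 = 91553.98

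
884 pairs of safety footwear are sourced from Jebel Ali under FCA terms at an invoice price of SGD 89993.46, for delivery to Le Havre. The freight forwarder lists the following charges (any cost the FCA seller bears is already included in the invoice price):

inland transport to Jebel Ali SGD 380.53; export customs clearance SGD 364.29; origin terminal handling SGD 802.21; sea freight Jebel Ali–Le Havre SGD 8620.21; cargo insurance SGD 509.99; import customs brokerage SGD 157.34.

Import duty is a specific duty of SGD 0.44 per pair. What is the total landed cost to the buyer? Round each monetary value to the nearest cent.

Total landed cost: SGD 100472.17

FCA: the seller delivers export-cleared goods to the carrier; the buyer bears costs from that point.
Already in the invoice (seller's account under FCA): inland to port, export clearance — exclude.
CIF value = FCA price + origin terminal + freight + insurance = 89993.46 + 802.21 + 8620.21 + 509.99 = 99925.87
Import duty = 884 × 0.44 = 388.96
Buyer bears: origin terminal 802.21 + freight 8620.21 + insurance 509.99 + brokerage 157.34 + duty 388.96 = 10478.71
Landed cost = invoice 89993.46 + 10478.71 = 100472.17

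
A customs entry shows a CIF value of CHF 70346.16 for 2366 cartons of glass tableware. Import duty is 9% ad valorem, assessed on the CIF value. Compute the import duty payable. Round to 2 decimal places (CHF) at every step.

Import duty = 70346.16 × 9% = 6331.15

Import duty: CHF 6331.15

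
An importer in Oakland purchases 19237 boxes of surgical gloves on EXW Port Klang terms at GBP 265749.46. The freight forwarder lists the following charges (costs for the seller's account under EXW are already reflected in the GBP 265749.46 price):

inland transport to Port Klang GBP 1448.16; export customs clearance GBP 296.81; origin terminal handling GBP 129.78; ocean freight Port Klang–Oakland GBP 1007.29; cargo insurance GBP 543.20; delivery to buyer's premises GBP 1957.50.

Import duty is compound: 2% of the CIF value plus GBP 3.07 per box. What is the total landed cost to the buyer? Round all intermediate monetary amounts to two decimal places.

Total landed cost: GBP 335573.28

EXW: the seller makes goods available at their premises; the buyer bears all onward costs.
CIF value = EXW price + inland to port + export clearance + origin terminal + freight + insurance = 265749.46 + 1448.16 + 296.81 + 129.78 + 1007.29 + 543.20 = 269174.70
Ad valorem component: 269174.70 × 2% = 5383.49
Specific component: 19237 × 3.07 = 59057.59
Import duty = 5383.49 + 59057.59 = 64441.08
Buyer bears: inland to port 1448.16 + export clearance 296.81 + origin terminal 129.78 + freight 1007.29 + insurance 543.20 + delivery 1957.50 + duty 64441.08 = 69823.82
Landed cost = invoice 265749.46 + 69823.82 = 335573.28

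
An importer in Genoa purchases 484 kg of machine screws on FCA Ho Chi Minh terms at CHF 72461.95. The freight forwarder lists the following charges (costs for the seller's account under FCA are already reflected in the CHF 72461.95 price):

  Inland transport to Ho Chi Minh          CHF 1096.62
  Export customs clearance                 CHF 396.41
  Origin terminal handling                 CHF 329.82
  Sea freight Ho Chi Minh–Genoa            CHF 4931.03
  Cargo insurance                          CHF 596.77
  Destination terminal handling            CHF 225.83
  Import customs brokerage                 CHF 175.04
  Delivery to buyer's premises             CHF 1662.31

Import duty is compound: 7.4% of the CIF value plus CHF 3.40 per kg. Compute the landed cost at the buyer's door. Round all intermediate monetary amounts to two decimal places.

FCA: the seller delivers export-cleared goods to the carrier; the buyer bears costs from that point.
Already in the invoice (seller's account under FCA): inland to port, export clearance — exclude.
CIF value = FCA price + origin terminal + freight + insurance = 72461.95 + 329.82 + 4931.03 + 596.77 = 78319.57
Ad valorem component: 78319.57 × 7.4% = 5795.65
Specific component: 484 × 3.40 = 1645.60
Import duty = 5795.65 + 1645.60 = 7441.25
Buyer bears: origin terminal 329.82 + freight 4931.03 + insurance 596.77 + destination terminal 225.83 + brokerage 175.04 + delivery 1662.31 + duty 7441.25 = 15362.05
Landed cost = invoice 72461.95 + 15362.05 = 87824.00

Total landed cost: CHF 87824.00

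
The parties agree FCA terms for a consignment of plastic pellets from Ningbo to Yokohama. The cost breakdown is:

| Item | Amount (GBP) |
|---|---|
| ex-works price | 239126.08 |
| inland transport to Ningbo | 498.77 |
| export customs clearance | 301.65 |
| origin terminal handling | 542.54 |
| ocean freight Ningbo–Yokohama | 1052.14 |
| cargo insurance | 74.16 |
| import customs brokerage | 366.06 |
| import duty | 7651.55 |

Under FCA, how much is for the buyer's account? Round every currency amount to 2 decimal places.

Buyer's account: GBP 9686.45

FCA: the seller delivers export-cleared goods to the carrier; the buyer bears costs from that point.
Seller's account: goods 239126.08 + inland to port 498.77 + export clearance 301.65 = 239926.50
Buyer's account: origin terminal 542.54 + freight 1052.14 + insurance 74.16 + brokerage 366.06 + duty 7651.55 = 9686.45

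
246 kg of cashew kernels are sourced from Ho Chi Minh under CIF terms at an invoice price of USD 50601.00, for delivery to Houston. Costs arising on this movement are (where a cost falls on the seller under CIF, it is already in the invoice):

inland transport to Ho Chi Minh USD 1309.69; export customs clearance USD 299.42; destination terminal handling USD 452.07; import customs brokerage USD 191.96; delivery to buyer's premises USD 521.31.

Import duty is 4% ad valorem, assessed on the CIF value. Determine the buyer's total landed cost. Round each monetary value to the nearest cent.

Total landed cost: USD 53790.38

CIF: the seller pays costs through ocean freight and marine insurance to the destination port.
Already in the invoice (seller's account under CIF): inland to port, export clearance — exclude.
The CIF price already equals the CIF value: 50601.00
Import duty = 50601.00 × 4% = 2024.04
Buyer bears: destination terminal 452.07 + brokerage 191.96 + delivery 521.31 + duty 2024.04 = 3189.38
Landed cost = invoice 50601.00 + 3189.38 = 53790.38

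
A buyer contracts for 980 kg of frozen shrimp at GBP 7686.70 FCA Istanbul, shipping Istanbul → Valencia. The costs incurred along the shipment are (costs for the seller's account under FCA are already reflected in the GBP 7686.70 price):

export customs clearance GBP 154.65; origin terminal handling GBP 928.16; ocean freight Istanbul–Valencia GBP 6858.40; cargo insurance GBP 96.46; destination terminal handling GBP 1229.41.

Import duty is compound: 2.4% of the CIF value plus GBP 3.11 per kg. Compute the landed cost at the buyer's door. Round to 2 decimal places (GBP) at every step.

FCA: the seller delivers export-cleared goods to the carrier; the buyer bears costs from that point.
Already in the invoice (seller's account under FCA): export clearance — exclude.
CIF value = FCA price + origin terminal + freight + insurance = 7686.70 + 928.16 + 6858.40 + 96.46 = 15569.72
Ad valorem component: 15569.72 × 2.4% = 373.67
Specific component: 980 × 3.11 = 3047.80
Import duty = 373.67 + 3047.80 = 3421.47
Buyer bears: origin terminal 928.16 + freight 6858.40 + insurance 96.46 + destination terminal 1229.41 + duty 3421.47 = 12533.90
Landed cost = invoice 7686.70 + 12533.90 = 20220.60

Total landed cost: GBP 20220.60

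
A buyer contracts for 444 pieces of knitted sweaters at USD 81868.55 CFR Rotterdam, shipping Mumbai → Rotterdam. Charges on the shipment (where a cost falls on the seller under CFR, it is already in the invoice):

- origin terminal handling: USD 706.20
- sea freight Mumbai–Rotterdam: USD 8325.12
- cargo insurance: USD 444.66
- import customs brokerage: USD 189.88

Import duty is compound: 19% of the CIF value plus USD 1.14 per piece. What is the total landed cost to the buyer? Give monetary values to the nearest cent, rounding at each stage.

CFR: the seller pays costs through ocean freight to the destination port, but not insurance.
Already in the invoice (seller's account under CFR): origin terminal, freight — exclude.
CIF value = CFR price + insurance = 81868.55 + 444.66 = 82313.21
Ad valorem component: 82313.21 × 19% = 15639.51
Specific component: 444 × 1.14 = 506.16
Import duty = 15639.51 + 506.16 = 16145.67
Buyer bears: insurance 444.66 + brokerage 189.88 + duty 16145.67 = 16780.21
Landed cost = invoice 81868.55 + 16780.21 = 98648.76

Total landed cost: USD 98648.76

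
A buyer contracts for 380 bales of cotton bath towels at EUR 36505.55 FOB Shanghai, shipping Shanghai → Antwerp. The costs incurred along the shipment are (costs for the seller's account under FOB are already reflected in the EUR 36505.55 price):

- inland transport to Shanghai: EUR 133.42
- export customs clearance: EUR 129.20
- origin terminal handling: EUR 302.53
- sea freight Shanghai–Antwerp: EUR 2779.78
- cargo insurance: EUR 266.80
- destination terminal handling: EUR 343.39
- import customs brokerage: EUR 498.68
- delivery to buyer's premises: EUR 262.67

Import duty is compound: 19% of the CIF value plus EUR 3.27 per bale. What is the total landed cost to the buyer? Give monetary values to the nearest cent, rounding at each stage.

Total landed cost: EUR 49414.37

FOB: the seller bears costs until goods are on board at the origin port; the buyer bears freight, insurance and all costs thereafter.
Already in the invoice (seller's account under FOB): inland to port, export clearance, origin terminal — exclude.
CIF value = FOB price + freight + insurance = 36505.55 + 2779.78 + 266.80 = 39552.13
Ad valorem component: 39552.13 × 19% = 7514.90
Specific component: 380 × 3.27 = 1242.60
Import duty = 7514.90 + 1242.60 = 8757.50
Buyer bears: freight 2779.78 + insurance 266.80 + destination terminal 343.39 + brokerage 498.68 + delivery 262.67 + duty 8757.50 = 12908.82
Landed cost = invoice 36505.55 + 12908.82 = 49414.37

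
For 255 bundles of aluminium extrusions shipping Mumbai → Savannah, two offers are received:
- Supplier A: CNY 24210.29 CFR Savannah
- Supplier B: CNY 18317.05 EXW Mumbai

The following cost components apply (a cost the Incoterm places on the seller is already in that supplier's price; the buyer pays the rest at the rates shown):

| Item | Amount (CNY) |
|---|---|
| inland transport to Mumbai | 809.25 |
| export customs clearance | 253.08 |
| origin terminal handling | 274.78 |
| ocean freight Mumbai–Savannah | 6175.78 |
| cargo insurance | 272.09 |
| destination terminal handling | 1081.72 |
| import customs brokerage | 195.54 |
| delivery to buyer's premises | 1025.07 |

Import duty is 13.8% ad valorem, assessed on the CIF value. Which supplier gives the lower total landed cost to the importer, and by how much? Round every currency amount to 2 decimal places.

Supplier A is cheaper by CNY 1843.16

Supplier A (CFR):
CIF value = CFR price + insurance = 24210.29 + 272.09 = 24482.38
Import duty = 24482.38 × 13.8% = 3378.57
Buyer bears (A): 272.09 + 1081.72 + 195.54 + 1025.07 = 2574.42
Landed cost (A) = invoice 24210.29 + 2574.42 + duty 3378.57 = 30163.28
Supplier B (EXW):
CIF value = EXW price + inland to port + export clearance + origin terminal + freight + insurance = 18317.05 + 809.25 + 253.08 + 274.78 + 6175.78 + 272.09 = 26102.03
Import duty = 26102.03 × 13.8% = 3602.08
Buyer bears (B): 809.25 + 253.08 + 274.78 + 6175.78 + 272.09 + 1081.72 + 195.54 + 1025.07 = 10087.31
Landed cost (B) = invoice 18317.05 + 10087.31 + duty 3602.08 = 32006.44
Difference = |30163.28 − 32006.44| = 1843.16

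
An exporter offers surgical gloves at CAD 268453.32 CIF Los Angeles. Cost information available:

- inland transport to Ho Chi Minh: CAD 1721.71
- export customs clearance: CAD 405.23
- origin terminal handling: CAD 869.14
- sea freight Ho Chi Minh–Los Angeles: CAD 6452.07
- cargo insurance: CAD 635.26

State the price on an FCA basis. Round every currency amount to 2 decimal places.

FCA price: CAD 260496.85

Not relevant to the conversion: inland to port, export clearance — on the seller under both CIF and FCA; already in the CIF price and stays in the FCA price.
From CIF to FCA, the seller no longer bears: origin terminal, freight, insurance.
FCA price = 268453.32 − 869.14 − 6452.07 − 635.26 = 260496.85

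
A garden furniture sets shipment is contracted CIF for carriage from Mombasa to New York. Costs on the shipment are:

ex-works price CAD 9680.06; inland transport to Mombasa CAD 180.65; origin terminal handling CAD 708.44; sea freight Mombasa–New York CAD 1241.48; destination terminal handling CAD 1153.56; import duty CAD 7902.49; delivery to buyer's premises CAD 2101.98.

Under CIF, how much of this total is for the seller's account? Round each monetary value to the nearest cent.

CIF: the seller pays costs through ocean freight and marine insurance to the destination port.
Seller's account: goods 9680.06 + inland to port 180.65 + origin terminal 708.44 + freight 1241.48 = 11810.63
Buyer's account: destination terminal 1153.56 + duty 7902.49 + delivery 2101.98 = 11158.03

Seller's account: CAD 11810.63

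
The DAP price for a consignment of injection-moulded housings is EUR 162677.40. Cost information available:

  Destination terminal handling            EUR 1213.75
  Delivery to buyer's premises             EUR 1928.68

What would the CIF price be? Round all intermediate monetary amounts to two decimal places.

From DAP to CIF, the seller no longer bears: destination terminal, delivery.
CIF price = 162677.40 − 1213.75 − 1928.68 = 159534.97

CIF price: EUR 159534.97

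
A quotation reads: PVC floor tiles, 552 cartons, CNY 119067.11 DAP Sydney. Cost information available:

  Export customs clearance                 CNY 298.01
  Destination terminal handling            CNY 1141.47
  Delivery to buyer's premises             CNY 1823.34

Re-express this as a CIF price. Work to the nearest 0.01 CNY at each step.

Not relevant to the conversion: export clearance — on the seller under both DAP and CIF; already in the DAP price and stays in the CIF price.
From DAP to CIF, the seller no longer bears: destination terminal, delivery.
CIF price = 119067.11 − 1141.47 − 1823.34 = 116102.30

CIF price: CNY 116102.30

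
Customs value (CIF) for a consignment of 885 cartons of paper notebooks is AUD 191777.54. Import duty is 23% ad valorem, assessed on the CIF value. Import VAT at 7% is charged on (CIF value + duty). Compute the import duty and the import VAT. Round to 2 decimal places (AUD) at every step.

Import duty: AUD 44108.83; import VAT: AUD 16512.05

Import duty = 191777.54 × 23% = 44108.83
VAT base = CIF + duty = 191777.54 + 44108.83 = 235886.37
Import VAT = 235886.37 × 7% = 16512.05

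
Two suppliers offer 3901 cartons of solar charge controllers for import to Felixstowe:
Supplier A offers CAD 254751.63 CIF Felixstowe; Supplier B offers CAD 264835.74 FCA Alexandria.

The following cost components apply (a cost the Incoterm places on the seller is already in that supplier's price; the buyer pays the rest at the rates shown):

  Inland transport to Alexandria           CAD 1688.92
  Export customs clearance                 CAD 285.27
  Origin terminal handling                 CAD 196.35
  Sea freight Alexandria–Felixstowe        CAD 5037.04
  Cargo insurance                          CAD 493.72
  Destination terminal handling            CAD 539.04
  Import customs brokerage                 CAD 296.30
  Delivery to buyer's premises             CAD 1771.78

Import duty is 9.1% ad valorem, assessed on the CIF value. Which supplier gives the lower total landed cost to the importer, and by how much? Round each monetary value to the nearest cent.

Supplier A (CIF):
The CIF price already equals the CIF value: 254751.63
Import duty = 254751.63 × 9.1% = 23182.40
Buyer bears (A): 539.04 + 296.30 + 1771.78 = 2607.12
Landed cost (A) = invoice 254751.63 + 2607.12 + duty 23182.40 = 280541.15
Supplier B (FCA):
CIF value = FCA price + origin terminal + freight + insurance = 264835.74 + 196.35 + 5037.04 + 493.72 = 270562.85
Import duty = 270562.85 × 9.1% = 24621.22
Buyer bears (B): 196.35 + 5037.04 + 493.72 + 539.04 + 296.30 + 1771.78 = 8334.23
Landed cost (B) = invoice 264835.74 + 8334.23 + duty 24621.22 = 297791.19
Difference = |280541.15 − 297791.19| = 17250.04

Supplier A is cheaper by CAD 17250.04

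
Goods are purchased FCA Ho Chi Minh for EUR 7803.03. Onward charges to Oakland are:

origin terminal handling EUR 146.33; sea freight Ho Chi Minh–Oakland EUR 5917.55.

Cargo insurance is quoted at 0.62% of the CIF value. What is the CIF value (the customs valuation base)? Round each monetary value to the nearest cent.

Let C be the CIF value. C = FCA price + pre-shipment costs + freight + 0.62% × C
C − 0.62% × C = 7803.03 + 146.33 + 5917.55
0.9938 × C = 13866.91
C = 13866.91 / 0.9938 = 13953.42
Insurance premium = 0.62% × 13953.42 = 86.51

CIF value: EUR 13953.42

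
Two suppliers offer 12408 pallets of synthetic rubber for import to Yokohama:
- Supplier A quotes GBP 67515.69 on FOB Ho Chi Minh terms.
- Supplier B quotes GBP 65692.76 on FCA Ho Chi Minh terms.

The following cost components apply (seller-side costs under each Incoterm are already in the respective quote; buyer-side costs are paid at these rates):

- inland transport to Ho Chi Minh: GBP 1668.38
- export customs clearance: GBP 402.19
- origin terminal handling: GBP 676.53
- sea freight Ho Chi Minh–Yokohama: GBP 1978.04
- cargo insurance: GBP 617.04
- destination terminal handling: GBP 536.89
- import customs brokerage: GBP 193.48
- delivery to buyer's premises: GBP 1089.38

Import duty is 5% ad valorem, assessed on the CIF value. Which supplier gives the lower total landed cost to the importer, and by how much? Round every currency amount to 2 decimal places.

Supplier B is cheaper by GBP 1203.72

Supplier A (FOB):
CIF value = FOB price + freight + insurance = 67515.69 + 1978.04 + 617.04 = 70110.77
Import duty = 70110.77 × 5% = 3505.54
Buyer bears (A): 1978.04 + 617.04 + 536.89 + 193.48 + 1089.38 = 4414.83
Landed cost (A) = invoice 67515.69 + 4414.83 + duty 3505.54 = 75436.06
Supplier B (FCA):
CIF value = FCA price + origin terminal + freight + insurance = 65692.76 + 676.53 + 1978.04 + 617.04 = 68964.37
Import duty = 68964.37 × 5% = 3448.22
Buyer bears (B): 676.53 + 1978.04 + 617.04 + 536.89 + 193.48 + 1089.38 = 5091.36
Landed cost (B) = invoice 65692.76 + 5091.36 + duty 3448.22 = 74232.34
Difference = |75436.06 − 74232.34| = 1203.72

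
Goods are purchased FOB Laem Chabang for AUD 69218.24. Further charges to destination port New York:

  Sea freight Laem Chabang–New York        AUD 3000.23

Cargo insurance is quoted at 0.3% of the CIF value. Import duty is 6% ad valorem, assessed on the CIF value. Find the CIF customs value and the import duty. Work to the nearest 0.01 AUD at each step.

Let C be the CIF value. C = FOB price + freight + 0.3% × C
C − 0.3% × C = 69218.24 + 3000.23
0.997 × C = 72218.47
C = 72218.47 / 0.997 = 72435.78
Insurance premium = 0.3% × 72435.78 = 217.31
Import duty = 72435.78 × 6% = 4346.15

CIF value: AUD 72435.78; import duty: AUD 4346.15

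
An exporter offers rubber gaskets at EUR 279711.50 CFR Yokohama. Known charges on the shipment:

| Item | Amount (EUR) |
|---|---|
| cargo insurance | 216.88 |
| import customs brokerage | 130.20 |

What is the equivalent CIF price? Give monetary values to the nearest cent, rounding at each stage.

CIF price: EUR 279928.38

Not relevant to the conversion: brokerage — on the buyer under both terms; not part of either seller's price.
From CFR to CIF, the seller additionally bears: insurance.
CIF price = 279711.50 + 216.88 = 279928.38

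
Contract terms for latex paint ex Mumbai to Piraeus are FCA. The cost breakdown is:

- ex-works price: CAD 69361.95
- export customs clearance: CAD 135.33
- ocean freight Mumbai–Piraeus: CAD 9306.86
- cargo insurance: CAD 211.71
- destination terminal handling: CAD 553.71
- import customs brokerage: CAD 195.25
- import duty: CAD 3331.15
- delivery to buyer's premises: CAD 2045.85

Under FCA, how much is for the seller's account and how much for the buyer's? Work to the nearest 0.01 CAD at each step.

FCA: the seller delivers export-cleared goods to the carrier; the buyer bears costs from that point.
Seller's account: goods 69361.95 + export clearance 135.33 = 69497.28
Buyer's account: freight 9306.86 + insurance 211.71 + destination terminal 553.71 + brokerage 195.25 + duty 3331.15 + delivery 2045.85 = 15644.53

Seller: CAD 69497.28; buyer: CAD 15644.53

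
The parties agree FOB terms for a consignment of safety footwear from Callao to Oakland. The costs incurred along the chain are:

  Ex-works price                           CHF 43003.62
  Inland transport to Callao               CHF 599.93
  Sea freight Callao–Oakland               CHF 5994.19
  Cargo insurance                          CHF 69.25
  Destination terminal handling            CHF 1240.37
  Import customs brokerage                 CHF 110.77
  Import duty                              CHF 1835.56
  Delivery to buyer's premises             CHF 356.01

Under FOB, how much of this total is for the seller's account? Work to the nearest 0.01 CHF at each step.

Seller's account: CHF 43603.55

FOB: the seller bears costs until goods are on board at the origin port; the buyer bears freight, insurance and all costs thereafter.
Seller's account: goods 43003.62 + inland to port 599.93 = 43603.55
Buyer's account: freight 5994.19 + insurance 69.25 + destination terminal 1240.37 + brokerage 110.77 + duty 1835.56 + delivery 356.01 = 9606.15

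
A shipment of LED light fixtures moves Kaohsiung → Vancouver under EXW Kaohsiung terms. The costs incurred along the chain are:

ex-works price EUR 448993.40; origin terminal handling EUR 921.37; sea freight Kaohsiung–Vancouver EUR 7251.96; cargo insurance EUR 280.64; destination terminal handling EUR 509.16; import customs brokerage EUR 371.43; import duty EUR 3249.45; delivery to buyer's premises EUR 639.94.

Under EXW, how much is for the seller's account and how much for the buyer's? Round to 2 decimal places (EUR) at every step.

Seller: EUR 448993.40; buyer: EUR 13223.95

EXW: the seller makes goods available at their premises; the buyer bears all onward costs.
Seller's account: goods 448993.40 = 448993.40
Buyer's account: origin terminal 921.37 + freight 7251.96 + insurance 280.64 + destination terminal 509.16 + brokerage 371.43 + duty 3249.45 + delivery 639.94 = 13223.95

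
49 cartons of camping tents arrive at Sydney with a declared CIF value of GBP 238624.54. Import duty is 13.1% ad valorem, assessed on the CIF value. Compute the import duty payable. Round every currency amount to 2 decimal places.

Import duty = 238624.54 × 13.1% = 31259.81

Import duty: GBP 31259.81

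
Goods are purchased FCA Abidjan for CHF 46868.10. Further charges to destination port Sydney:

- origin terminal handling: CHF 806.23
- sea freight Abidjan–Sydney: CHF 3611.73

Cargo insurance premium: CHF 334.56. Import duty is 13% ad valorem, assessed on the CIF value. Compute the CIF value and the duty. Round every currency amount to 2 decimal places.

CIF = FCA price + pre-shipment costs + freight + insurance
CIF = 46868.10 + 806.23 + 3611.73 + 334.56 = 51620.62
Import duty = 51620.62 × 13% = 6710.68

CIF value: CHF 51620.62; import duty: CHF 6710.68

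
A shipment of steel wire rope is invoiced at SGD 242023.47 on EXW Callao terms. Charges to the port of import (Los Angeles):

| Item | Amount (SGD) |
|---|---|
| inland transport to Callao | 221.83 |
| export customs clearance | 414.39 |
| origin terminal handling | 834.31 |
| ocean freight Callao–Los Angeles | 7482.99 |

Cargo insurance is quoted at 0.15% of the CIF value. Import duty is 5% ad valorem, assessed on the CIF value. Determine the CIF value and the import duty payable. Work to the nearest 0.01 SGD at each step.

CIF value: SGD 251354.02; import duty: SGD 12567.70

Let C be the CIF value. C = EXW price + pre-shipment costs + freight + 0.15% × C
C − 0.15% × C = 242023.47 + 221.83 + 414.39 + 834.31 + 7482.99
0.9985 × C = 250976.99
C = 250976.99 / 0.9985 = 251354.02
Insurance premium = 0.15% × 251354.02 = 377.03
Import duty = 251354.02 × 5% = 12567.70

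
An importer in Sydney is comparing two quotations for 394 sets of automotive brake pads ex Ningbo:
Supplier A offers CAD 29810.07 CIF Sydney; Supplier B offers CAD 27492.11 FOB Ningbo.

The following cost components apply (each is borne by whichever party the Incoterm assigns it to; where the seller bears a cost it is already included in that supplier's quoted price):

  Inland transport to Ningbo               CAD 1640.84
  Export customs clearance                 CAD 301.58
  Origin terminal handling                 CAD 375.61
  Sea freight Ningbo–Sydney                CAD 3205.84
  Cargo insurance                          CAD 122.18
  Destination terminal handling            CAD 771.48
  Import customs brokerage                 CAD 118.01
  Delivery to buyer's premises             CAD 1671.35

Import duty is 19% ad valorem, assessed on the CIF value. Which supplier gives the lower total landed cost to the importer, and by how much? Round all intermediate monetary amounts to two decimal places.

Supplier A (CIF):
The CIF price already equals the CIF value: 29810.07
Import duty = 29810.07 × 19% = 5663.91
Buyer bears (A): 771.48 + 118.01 + 1671.35 = 2560.84
Landed cost (A) = invoice 29810.07 + 2560.84 + duty 5663.91 = 38034.82
Supplier B (FOB):
CIF value = FOB price + freight + insurance = 27492.11 + 3205.84 + 122.18 = 30820.13
Import duty = 30820.13 × 19% = 5855.82
Buyer bears (B): 3205.84 + 122.18 + 771.48 + 118.01 + 1671.35 = 5888.86
Landed cost (B) = invoice 27492.11 + 5888.86 + duty 5855.82 = 39236.79
Difference = |38034.82 − 39236.79| = 1201.97

Supplier A is cheaper by CAD 1201.97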